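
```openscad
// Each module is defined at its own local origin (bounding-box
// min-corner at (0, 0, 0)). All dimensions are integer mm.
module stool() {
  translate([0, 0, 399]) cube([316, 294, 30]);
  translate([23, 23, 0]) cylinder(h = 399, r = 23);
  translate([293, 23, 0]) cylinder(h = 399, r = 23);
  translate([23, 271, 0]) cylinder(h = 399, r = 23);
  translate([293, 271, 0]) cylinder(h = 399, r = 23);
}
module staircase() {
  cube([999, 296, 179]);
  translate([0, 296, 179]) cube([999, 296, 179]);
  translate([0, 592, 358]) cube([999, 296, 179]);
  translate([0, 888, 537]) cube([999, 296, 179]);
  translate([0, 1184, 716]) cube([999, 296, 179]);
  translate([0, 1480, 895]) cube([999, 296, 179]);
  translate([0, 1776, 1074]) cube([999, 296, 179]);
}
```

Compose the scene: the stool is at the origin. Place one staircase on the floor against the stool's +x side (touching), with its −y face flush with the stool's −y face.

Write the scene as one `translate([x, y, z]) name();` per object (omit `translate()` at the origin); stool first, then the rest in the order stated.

stool();
translate([316, 0, 0]) staircase();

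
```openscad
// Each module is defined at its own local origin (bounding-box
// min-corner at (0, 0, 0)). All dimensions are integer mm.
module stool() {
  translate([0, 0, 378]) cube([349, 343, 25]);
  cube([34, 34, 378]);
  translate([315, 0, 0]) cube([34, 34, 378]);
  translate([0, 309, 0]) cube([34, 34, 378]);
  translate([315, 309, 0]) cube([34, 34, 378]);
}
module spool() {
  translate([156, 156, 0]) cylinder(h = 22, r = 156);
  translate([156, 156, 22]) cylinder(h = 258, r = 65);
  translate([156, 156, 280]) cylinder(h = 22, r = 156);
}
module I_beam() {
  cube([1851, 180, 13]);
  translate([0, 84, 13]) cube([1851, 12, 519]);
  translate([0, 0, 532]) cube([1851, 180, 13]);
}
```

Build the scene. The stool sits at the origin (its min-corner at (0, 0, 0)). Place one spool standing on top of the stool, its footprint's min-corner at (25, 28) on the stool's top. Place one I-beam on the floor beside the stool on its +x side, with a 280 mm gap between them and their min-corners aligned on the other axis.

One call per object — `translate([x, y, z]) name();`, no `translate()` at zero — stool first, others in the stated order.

stool();
translate([25, 28, 403]) spool();
translate([629, 0, 0]) I_beam();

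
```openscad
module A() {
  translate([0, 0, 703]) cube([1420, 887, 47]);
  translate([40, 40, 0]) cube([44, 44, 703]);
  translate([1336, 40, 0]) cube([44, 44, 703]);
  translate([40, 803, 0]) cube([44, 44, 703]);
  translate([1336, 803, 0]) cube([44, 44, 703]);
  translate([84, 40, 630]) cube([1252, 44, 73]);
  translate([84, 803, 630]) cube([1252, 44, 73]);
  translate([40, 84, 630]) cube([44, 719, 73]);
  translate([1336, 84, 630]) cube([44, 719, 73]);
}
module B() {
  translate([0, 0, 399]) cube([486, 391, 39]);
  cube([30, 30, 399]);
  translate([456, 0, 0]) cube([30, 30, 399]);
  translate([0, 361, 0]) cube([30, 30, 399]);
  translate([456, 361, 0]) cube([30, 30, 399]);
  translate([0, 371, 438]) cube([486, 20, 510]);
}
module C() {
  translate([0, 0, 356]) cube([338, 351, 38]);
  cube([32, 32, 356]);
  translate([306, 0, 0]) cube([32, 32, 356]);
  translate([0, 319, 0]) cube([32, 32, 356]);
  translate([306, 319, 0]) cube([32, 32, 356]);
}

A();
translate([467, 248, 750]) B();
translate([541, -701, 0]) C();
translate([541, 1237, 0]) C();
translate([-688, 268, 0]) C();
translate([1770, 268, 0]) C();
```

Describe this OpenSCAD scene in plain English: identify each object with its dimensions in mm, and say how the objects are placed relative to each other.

A is a table with a 1420×887 mm rectangular top, 47 mm thick, top surface at z = 750 mm, supported by four 44×44 mm square legs, each inset 40 mm from the nearest pair of top edges, running from the floor. Four apron rails, 44 mm thick and 73 mm tall, run between adjacent legs with their top edges flush with the underside of the top and their outer faces flush with the legs' outer faces.

B is a chair. The seat is a 486×391×39 mm slab with its top at z = 438 mm, on four 30×30 mm corner legs (flush with the seat edges, standing on z = 0). A flat backrest 20 mm thick, 510 mm tall, spans the full seat width and rises from the seat top along its +y edge, rear face flush with the rear of the seat.

C is a four-legged stool. The seat is 338×351 mm, 38 mm thick, top at z = 394 mm. It stands on four square legs, each 32×32 mm in cross-section, from z = 0 to the seat underside, each flush with a corner of the seat.

The chair is on top of the table, centred. Four stools sit around the table at the −y, +y, −x, +x sides.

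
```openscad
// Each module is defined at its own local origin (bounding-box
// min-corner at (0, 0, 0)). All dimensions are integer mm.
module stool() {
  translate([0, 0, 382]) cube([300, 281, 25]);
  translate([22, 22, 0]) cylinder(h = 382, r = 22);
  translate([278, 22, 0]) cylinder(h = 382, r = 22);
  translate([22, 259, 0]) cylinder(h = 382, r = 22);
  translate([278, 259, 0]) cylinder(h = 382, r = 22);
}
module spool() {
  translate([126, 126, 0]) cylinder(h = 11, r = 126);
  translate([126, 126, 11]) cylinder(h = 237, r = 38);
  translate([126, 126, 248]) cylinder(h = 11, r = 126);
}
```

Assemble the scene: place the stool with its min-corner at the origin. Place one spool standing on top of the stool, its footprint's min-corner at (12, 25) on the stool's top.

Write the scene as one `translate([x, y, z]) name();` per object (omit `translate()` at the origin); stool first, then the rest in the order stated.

stool();
translate([12, 25, 407]) spool();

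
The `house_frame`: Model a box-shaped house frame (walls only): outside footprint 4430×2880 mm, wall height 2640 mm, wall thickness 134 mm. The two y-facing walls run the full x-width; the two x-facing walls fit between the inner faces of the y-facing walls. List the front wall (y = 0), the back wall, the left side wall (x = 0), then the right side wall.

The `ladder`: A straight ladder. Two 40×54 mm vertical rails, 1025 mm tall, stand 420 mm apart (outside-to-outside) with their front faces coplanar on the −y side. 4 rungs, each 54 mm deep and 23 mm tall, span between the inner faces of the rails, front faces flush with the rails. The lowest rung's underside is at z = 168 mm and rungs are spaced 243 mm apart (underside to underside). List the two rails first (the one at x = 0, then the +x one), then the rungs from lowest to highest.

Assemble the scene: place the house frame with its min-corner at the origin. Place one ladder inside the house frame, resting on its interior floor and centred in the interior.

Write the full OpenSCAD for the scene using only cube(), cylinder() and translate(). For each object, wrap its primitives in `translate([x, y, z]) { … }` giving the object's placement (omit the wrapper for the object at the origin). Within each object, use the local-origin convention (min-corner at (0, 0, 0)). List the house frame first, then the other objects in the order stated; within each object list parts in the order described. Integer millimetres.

cube([4430, 134, 2640]);
translate([0, 2746, 0]) cube([4430, 134, 2640]);
translate([0, 134, 0]) cube([134, 2612, 2640]);
translate([4296, 134, 0]) cube([134, 2612, 2640]);
translate([2005, 1413, 0]) {
  cube([40, 54, 1025]);
  translate([380, 0, 0]) cube([40, 54, 1025]);
  translate([40, 0, 168]) cube([340, 54, 23]);
  translate([40, 0, 411]) cube([340, 54, 23]);
  translate([40, 0, 654]) cube([340, 54, 23]);
  translate([40, 0, 897]) cube([340, 54, 23]);
}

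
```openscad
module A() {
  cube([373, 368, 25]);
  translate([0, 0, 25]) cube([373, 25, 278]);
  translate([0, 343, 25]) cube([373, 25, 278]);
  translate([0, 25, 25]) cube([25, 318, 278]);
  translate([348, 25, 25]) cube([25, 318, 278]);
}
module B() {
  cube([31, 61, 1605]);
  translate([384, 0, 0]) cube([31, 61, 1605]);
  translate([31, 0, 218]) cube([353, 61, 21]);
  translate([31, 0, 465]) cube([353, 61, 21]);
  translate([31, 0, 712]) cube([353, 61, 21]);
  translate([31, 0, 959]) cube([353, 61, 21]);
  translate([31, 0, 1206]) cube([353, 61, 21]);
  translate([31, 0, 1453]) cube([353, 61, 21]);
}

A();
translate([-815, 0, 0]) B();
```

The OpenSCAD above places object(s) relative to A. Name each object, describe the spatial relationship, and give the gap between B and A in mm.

The ladder's nearest face is 400 mm from the open box's −x face.

A is an open box. B is a ladder. The ladder is on the floor beside the open box on its −x side. The gap between the ladder and the open box is 400 mm.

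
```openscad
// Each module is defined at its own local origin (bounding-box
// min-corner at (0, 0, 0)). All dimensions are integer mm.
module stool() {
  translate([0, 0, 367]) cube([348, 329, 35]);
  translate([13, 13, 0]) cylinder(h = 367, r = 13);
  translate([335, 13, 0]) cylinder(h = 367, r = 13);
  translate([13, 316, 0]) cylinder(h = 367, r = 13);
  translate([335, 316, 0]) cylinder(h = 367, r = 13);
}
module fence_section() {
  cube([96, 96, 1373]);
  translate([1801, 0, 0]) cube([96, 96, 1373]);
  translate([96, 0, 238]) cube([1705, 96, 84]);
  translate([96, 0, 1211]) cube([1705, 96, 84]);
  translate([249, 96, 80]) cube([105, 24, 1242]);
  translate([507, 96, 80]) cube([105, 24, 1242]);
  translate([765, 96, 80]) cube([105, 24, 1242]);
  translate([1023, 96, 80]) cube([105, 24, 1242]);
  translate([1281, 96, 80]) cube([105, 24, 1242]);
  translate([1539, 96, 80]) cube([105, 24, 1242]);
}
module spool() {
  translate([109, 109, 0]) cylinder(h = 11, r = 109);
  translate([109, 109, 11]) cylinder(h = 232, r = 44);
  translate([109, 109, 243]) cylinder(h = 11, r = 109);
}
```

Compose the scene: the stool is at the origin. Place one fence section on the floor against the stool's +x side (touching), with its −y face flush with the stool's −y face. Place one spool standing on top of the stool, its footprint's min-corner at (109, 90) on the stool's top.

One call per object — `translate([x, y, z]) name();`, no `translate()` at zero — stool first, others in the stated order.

stool();
translate([348, 0, 0]) fence_section();
translate([109, 90, 402]) spool();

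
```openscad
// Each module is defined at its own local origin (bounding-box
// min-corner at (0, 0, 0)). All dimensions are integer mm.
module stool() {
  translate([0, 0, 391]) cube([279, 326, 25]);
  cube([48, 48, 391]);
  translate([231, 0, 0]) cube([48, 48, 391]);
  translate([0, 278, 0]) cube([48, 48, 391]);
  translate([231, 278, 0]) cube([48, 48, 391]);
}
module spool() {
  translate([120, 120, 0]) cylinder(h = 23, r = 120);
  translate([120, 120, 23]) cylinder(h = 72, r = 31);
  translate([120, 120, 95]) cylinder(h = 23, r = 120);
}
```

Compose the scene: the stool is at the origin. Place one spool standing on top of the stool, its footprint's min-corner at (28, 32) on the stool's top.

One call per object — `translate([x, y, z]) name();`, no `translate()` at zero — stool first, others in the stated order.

stool();
translate([28, 32, 416]) spool();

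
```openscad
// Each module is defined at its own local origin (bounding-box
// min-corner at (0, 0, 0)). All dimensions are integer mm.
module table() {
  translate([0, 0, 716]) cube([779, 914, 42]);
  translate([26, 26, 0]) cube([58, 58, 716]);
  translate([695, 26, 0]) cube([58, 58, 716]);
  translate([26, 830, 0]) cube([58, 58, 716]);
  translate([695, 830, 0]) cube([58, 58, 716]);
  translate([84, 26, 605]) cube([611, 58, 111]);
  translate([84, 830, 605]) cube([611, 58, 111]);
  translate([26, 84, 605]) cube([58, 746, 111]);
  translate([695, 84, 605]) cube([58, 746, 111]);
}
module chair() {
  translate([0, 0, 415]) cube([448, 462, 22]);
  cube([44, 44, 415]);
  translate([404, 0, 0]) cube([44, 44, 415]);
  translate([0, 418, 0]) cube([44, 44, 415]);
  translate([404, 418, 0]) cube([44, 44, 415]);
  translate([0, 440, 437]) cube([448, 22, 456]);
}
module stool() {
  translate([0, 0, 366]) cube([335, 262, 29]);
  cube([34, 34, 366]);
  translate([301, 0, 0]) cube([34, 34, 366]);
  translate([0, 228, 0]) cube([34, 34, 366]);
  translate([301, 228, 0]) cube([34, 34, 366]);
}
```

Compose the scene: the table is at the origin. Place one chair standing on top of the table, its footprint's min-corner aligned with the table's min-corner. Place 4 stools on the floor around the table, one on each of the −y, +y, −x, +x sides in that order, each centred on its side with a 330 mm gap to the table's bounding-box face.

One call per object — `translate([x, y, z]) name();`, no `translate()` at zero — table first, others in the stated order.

table();
translate([0, 0, 758]) chair();
translate([222, -592, 0]) stool();
translate([222, 1244, 0]) stool();
translate([-665, 326, 0]) stool();
translate([1109, 326, 0]) stool();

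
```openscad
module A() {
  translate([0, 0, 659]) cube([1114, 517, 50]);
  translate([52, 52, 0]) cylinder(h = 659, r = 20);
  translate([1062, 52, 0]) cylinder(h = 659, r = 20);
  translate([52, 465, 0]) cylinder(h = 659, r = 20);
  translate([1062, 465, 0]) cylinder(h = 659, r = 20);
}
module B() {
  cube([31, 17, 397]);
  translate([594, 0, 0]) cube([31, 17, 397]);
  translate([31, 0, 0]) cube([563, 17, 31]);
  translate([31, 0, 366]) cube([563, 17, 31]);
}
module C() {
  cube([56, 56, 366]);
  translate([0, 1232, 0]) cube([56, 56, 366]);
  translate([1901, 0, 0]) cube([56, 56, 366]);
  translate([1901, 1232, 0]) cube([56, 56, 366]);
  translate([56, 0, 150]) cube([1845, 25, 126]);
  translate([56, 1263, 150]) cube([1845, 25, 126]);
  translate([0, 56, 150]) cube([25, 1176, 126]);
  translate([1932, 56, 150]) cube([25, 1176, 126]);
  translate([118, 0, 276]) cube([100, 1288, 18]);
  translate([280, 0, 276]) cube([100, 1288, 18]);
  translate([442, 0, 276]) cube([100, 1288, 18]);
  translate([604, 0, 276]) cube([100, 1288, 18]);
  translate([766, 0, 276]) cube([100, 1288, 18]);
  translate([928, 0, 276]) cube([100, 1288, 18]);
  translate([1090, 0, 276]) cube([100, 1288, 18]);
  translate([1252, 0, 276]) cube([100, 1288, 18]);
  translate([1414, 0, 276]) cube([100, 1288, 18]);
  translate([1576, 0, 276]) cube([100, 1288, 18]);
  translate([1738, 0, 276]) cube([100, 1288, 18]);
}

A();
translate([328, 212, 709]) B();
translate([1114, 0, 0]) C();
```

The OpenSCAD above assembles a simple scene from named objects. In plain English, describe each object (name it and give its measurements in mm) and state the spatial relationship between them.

A is a table with a 1114×517 mm rectangular top, 50 mm thick, top surface at z = 709 mm, supported by four round legs of 40 mm diameter, each leg's bounding box inset 32 mm from the nearest pair of top edges, running from the floor.

B is a picture frame with a 563×335 mm rectangular opening (x by z) and a uniform 31 mm border on every side. Frame depth is 17 mm along y. It is built from two vertical stiles running the full outside height and two horizontal rails spanning the gap between the stiles.

C is a bed frame 1957 mm long (x) by 1288 mm wide (y). Four 56×56 mm corner posts, 366 mm tall, at the corners of the footprint. Four rails of 25 mm thickness and 126 mm height run between adjacent posts with their undersides at z = 150 mm, their outer faces flush with the outside of the frame (the two x-running rails run between the posts' inner faces; the two y-running rails run between the posts' inner faces). 11 slats, each 100 mm wide (x) and 18 mm thick, lie across the top of the two x-running rails, running the full 1288 mm width of the frame in y; the slats are evenly spaced along x between the inner faces of the end posts with equal gaps (rounded down to the nearest mm) at the −x end and between each pair — any rounding remainder accumulates at the +x end.

The picture frame is on top of the table. The bed frame is against the table's +x side, with their −y faces flush.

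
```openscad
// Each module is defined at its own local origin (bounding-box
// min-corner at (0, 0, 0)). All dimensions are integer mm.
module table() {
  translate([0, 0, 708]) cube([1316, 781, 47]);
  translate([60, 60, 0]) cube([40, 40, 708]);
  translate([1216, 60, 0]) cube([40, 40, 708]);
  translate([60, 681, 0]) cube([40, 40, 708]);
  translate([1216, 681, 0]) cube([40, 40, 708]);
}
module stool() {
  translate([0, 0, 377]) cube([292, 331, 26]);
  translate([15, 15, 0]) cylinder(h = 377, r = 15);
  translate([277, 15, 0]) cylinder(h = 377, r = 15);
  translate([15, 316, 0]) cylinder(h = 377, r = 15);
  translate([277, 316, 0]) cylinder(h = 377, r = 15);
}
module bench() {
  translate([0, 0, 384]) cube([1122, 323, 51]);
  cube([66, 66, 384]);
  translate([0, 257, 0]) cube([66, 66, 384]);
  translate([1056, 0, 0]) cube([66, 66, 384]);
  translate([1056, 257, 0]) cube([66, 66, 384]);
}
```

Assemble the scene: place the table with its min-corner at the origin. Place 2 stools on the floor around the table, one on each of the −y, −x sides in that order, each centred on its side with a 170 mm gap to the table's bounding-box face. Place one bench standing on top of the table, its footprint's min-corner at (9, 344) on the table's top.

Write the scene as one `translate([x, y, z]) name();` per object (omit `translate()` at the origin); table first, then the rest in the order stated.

table();
translate([512, -501, 0]) stool();
translate([-462, 225, 0]) stool();
translate([9, 344, 755]) bench();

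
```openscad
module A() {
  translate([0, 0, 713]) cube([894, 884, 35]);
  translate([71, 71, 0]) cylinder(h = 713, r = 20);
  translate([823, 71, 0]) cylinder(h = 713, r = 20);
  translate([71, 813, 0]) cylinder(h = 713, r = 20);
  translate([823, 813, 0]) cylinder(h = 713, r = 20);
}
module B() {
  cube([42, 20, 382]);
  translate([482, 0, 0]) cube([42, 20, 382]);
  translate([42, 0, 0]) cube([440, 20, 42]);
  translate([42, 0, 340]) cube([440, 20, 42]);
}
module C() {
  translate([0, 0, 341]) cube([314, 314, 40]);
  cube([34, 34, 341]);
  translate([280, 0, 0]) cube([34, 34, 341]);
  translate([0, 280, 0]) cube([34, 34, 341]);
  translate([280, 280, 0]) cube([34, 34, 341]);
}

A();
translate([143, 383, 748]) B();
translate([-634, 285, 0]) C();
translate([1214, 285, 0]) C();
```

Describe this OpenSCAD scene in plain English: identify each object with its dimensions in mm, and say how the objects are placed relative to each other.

A is a rectangular dining table. The top is 894×884×35 mm with its upper surface at z = 748 mm. It stands on four round legs of 40 mm diameter, each leg's bounding box inset 51 mm from the nearest pair of top edges, running from the floor to the underside of the top.

B is a rectangular picture frame lying in the x–z plane (depth along y). The opening is 440 mm wide (x) by 298 mm tall (z), surrounded by a border 42 mm wide on all four sides. The frame is 20 mm deep and is made of two full-height vertical stiles with two horizontal rails fitted between them.

C is a four-legged stool. The seat is 314×314 mm, 40 mm thick, top at z = 381 mm. It stands on four square legs, each 34×34 mm in cross-section, from z = 0 to the seat underside, each flush with a corner of the seat.

The picture frame is on top of the table. Two stools sit around the table at the −x, +x sides.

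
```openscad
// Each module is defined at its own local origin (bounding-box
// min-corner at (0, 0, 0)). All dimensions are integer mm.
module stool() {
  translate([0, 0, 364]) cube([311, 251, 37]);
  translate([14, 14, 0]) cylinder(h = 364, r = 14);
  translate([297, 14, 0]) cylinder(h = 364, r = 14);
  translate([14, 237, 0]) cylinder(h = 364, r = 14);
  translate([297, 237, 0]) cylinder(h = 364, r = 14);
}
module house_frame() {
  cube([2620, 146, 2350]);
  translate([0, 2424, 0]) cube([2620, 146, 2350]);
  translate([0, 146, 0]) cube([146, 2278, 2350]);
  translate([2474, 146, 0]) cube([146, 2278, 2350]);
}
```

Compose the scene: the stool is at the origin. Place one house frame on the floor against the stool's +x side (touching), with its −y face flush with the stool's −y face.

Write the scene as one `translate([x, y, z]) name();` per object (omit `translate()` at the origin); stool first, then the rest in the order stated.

stool();
translate([311, 0, 0]) house_frame();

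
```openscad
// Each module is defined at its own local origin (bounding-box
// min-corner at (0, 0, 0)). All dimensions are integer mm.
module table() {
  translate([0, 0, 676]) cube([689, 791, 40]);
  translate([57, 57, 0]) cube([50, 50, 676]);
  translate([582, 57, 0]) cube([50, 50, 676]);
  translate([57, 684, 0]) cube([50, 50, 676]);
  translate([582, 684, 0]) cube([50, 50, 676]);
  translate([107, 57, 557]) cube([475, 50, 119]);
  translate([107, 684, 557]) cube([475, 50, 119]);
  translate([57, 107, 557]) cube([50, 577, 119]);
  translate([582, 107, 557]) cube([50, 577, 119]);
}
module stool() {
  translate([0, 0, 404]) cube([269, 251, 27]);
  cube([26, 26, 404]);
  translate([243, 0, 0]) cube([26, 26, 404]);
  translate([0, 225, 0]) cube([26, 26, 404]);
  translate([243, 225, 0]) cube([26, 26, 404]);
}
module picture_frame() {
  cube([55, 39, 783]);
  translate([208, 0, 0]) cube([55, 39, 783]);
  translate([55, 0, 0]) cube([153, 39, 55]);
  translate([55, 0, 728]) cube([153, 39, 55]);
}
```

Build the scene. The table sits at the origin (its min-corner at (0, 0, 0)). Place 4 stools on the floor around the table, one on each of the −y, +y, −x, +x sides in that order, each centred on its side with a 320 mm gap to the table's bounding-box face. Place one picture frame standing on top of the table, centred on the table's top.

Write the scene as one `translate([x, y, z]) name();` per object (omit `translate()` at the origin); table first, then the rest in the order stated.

table();
translate([210, -571, 0]) stool();
translate([210, 1111, 0]) stool();
translate([-589, 270, 0]) stool();
translate([1009, 270, 0]) stool();
translate([213, 376, 716]) picture_frame();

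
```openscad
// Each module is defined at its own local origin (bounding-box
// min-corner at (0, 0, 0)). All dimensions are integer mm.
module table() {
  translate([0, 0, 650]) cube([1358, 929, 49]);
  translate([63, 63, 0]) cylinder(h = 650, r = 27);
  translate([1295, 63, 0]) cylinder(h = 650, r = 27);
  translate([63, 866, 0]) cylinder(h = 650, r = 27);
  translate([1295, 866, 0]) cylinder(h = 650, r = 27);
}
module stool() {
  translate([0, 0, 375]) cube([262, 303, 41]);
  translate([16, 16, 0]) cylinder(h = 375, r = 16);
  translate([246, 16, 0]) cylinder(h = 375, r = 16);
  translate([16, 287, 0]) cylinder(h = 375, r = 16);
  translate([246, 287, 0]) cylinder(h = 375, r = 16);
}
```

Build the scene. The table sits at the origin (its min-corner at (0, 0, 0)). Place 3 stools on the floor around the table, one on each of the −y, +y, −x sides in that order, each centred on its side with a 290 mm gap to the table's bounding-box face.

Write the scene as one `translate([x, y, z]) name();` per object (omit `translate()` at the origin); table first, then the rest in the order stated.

table();
translate([548, -593, 0]) stool();
translate([548, 1219, 0]) stool();
translate([-552, 313, 0]) stool();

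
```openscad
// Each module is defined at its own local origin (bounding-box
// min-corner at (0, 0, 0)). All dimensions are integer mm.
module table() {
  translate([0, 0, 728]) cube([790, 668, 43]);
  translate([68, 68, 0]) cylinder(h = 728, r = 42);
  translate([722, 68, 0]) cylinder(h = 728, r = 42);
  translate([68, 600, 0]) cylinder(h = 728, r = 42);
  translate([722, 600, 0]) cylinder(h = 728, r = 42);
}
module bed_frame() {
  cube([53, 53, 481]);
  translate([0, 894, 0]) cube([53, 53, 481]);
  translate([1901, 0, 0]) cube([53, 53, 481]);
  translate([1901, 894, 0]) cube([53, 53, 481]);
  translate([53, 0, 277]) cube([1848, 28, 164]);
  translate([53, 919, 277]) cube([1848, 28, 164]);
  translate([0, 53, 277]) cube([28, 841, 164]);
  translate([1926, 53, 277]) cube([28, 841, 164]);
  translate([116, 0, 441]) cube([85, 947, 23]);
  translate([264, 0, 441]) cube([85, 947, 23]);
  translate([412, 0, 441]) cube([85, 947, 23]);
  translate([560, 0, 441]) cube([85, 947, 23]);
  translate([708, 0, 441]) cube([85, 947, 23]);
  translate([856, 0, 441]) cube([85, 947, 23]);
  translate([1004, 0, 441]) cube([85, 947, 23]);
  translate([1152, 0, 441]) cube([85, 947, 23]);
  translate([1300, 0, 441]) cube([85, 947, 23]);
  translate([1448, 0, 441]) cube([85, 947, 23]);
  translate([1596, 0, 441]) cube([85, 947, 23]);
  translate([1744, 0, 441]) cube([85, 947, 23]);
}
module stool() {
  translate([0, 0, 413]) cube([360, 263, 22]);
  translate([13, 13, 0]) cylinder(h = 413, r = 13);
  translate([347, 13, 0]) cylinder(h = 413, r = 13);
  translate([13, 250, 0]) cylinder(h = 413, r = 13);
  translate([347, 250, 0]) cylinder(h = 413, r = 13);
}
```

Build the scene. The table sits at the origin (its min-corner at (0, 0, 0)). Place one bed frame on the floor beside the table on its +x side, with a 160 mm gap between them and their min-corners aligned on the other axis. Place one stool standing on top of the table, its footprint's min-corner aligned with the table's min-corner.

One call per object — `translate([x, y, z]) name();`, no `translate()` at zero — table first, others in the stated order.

table();
translate([950, 0, 0]) bed_frame();
translate([0, 0, 771]) stool();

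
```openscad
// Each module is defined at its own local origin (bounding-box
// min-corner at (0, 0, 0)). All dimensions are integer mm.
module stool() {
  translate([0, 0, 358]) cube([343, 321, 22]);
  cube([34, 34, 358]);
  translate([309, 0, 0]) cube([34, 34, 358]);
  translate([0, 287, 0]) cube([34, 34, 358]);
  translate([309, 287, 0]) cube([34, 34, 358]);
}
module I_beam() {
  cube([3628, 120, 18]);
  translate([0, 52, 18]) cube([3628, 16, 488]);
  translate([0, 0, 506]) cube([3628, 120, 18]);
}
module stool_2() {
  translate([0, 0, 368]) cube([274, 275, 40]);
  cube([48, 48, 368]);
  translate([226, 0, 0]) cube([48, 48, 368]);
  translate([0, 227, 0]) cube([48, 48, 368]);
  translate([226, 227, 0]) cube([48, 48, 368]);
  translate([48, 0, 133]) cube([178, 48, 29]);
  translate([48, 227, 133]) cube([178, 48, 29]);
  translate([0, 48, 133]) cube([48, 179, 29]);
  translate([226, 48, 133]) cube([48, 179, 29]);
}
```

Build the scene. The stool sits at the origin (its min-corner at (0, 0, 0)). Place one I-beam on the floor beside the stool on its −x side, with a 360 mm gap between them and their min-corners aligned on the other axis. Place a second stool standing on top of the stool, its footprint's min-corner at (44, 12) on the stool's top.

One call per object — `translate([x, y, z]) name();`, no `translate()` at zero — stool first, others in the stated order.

stool();
translate([-3988, 0, 0]) I_beam();
translate([44, 12, 380]) stool_2();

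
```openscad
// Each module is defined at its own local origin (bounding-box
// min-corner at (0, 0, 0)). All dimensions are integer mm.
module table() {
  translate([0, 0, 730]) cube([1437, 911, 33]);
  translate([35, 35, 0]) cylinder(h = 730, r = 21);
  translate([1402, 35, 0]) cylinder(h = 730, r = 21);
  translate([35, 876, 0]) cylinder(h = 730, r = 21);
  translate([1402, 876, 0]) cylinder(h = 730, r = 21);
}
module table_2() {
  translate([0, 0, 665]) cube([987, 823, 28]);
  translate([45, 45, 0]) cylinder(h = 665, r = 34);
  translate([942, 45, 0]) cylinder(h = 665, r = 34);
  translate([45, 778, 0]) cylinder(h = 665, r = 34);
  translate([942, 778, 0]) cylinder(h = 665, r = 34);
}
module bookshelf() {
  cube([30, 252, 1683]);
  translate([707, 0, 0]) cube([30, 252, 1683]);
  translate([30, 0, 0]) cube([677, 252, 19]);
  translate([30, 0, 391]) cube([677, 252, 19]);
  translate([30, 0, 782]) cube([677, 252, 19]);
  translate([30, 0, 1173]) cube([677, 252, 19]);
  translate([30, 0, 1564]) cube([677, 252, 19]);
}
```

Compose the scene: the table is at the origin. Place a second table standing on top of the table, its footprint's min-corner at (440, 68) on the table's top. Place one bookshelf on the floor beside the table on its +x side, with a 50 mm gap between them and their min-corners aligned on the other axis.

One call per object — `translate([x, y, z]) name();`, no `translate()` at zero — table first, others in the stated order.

table();
translate([440, 68, 763]) table_2();
translate([1487, 0, 0]) bookshelf();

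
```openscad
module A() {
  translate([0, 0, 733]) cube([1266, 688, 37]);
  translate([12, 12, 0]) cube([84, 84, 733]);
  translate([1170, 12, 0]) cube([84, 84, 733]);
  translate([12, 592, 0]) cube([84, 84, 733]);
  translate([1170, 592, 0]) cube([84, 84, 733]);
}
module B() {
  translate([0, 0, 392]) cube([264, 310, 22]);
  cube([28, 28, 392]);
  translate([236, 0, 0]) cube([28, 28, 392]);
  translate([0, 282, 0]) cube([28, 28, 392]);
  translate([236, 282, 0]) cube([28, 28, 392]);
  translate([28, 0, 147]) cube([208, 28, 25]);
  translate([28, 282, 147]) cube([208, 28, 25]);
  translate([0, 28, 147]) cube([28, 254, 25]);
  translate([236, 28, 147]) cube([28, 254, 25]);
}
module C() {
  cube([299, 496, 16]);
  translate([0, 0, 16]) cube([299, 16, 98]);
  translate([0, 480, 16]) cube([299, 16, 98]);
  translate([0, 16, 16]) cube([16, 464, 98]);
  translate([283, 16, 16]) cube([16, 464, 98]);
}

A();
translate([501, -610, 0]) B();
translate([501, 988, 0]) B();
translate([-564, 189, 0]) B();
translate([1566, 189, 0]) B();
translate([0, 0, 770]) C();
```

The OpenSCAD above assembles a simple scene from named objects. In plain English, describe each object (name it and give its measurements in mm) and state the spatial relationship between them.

A is a table: top 1266 mm (x) × 688 mm (y), 37 mm thick, upper face at z = 770 mm, on four 84×84 mm square legs, each inset 12 mm from the nearest pair of top edges, running from z = 0 to the bottom of the top.

B is a four-legged stool. The seat is a 264×310×22 mm slab whose top surface is at z = 414 mm; four square legs, each 28×28 mm in cross-section, run from the floor (z = 0) to the underside of the seat, each flush with a corner of the seat. Four stretchers, 28 mm wide and 25 mm tall, connect adjacent legs with their undersides at z = 147 mm, each running between the inner faces of the legs it joins and aligned with the legs' outer faces on the other axis.

C is an open storage box with external size 299×496×114 mm and wall thickness 16 mm (the base is also 16 mm thick). The base covers the whole footprint; the four walls stand on the base, with the y-facing walls full-width and the x-facing walls fitting between their inner faces.

Four stools sit around the table at the −y, +y, −x, +x sides. The open box is on top of the table.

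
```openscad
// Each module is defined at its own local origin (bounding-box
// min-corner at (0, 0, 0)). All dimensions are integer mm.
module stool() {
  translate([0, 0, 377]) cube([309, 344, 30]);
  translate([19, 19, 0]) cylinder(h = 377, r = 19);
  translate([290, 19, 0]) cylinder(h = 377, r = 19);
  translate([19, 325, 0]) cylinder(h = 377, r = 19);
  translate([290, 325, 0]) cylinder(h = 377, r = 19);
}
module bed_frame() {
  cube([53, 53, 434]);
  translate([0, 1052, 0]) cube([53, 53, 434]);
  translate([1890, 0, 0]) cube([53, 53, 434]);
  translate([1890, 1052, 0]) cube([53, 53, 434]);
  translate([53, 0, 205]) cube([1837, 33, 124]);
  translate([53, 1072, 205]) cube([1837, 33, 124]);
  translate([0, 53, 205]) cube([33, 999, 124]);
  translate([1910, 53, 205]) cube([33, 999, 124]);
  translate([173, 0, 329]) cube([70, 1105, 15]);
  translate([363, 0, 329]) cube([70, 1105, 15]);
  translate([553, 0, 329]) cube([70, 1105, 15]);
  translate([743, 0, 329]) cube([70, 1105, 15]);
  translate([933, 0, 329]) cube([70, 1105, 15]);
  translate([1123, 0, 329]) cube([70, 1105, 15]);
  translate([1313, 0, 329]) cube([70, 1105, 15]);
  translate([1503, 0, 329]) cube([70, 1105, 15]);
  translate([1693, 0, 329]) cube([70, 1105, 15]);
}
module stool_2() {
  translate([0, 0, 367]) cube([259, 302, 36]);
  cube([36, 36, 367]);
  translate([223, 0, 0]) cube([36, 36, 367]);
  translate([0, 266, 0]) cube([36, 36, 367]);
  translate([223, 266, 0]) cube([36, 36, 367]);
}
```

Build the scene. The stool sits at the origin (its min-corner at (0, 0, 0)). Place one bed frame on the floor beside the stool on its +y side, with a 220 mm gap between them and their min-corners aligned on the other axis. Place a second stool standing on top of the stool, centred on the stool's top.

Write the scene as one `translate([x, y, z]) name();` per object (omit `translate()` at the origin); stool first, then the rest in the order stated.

stool();
translate([0, 564, 0]) bed_frame();
translate([25, 21, 407]) stool_2();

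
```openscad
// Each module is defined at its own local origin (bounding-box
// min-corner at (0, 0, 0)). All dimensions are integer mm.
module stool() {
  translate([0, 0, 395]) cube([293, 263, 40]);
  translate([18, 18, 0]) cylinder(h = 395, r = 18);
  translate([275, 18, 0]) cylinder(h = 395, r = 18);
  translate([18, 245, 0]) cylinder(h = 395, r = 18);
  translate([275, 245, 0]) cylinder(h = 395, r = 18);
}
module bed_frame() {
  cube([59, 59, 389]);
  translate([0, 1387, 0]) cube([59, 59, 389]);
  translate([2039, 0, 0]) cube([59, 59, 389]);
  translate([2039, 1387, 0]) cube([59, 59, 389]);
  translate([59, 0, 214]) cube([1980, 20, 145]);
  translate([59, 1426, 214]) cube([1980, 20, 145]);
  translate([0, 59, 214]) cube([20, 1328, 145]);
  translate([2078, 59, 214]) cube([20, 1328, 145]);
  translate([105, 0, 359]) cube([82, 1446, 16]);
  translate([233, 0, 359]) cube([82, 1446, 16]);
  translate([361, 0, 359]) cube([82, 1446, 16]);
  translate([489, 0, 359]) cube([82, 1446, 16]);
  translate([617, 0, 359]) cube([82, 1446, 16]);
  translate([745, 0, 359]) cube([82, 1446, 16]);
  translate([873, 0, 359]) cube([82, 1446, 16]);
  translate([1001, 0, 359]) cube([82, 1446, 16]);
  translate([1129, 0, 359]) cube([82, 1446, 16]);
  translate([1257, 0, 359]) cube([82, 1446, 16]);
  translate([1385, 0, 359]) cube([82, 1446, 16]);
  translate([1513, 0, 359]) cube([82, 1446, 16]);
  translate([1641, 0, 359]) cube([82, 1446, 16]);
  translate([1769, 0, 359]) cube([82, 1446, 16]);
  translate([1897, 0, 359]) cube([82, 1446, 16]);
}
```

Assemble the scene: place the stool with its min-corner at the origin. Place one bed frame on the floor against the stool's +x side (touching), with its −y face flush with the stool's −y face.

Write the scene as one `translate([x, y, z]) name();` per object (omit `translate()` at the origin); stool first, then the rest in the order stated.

stool();
translate([293, 0, 0]) bed_frame();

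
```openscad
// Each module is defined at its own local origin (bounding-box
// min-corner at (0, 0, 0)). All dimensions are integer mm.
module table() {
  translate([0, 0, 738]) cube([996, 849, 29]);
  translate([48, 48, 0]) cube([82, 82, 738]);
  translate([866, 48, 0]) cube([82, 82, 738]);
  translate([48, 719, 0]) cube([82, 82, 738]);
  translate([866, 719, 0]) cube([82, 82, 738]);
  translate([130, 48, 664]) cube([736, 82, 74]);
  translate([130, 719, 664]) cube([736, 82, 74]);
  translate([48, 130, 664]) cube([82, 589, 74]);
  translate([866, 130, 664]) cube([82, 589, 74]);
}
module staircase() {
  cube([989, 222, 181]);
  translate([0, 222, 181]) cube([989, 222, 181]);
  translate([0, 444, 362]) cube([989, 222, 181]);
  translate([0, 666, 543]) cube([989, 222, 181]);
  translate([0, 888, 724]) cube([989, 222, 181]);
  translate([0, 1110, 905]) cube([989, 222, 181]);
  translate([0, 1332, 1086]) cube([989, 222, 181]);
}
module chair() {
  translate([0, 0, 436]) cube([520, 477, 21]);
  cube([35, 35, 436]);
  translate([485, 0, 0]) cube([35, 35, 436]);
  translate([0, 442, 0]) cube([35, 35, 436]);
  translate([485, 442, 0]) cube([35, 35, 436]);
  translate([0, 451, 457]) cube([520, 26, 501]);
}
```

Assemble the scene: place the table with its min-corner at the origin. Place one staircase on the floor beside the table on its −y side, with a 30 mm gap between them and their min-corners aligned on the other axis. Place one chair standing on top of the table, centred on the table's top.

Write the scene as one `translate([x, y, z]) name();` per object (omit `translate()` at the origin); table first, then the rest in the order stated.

table();
translate([0, -1584, 0]) staircase();
translate([238, 186, 767]) chair();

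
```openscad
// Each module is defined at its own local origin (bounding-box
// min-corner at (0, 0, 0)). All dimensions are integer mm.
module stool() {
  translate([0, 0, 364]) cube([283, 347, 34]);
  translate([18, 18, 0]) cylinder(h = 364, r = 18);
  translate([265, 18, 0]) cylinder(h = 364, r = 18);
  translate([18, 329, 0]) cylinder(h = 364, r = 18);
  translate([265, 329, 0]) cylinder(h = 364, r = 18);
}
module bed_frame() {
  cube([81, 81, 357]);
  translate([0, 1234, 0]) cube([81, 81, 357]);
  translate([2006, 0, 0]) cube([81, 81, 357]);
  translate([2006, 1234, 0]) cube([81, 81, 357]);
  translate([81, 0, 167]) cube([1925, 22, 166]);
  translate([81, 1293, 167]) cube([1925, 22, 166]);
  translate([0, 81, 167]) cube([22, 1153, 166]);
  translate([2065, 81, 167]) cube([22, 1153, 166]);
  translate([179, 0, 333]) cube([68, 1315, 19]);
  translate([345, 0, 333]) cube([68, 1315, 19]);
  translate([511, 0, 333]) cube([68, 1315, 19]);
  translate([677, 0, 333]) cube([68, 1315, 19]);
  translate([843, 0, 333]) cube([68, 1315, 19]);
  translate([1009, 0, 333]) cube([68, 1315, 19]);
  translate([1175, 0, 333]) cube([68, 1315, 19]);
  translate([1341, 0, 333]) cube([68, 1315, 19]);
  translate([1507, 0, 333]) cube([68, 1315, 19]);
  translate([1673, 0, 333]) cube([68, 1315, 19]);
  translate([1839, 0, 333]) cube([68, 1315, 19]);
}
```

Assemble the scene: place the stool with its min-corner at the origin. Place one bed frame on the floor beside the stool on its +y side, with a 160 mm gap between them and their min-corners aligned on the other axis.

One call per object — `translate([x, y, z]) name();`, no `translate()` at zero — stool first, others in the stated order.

stool();
translate([0, 507, 0]) bed_frame();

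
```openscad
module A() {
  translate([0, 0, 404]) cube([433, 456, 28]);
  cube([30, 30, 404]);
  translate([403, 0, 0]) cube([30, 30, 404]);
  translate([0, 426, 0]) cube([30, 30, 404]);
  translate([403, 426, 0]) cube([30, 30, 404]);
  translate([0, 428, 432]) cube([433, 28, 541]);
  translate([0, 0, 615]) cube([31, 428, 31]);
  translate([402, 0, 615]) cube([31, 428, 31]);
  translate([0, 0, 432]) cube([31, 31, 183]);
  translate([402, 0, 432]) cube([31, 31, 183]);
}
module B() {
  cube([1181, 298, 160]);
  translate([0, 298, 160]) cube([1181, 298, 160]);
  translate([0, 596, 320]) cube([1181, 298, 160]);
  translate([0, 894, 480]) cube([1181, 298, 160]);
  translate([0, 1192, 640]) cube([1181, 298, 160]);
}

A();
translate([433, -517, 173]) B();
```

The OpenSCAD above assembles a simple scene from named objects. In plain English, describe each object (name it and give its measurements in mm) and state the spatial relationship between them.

A is a chair. The seat is a 433×456×28 mm slab with its top at z = 432 mm, on four 30×30 mm corner legs (flush with the seat edges, standing on z = 0). A flat backrest 28 mm thick, 541 mm tall, spans the full seat width and rises from the seat top along its +y edge, rear face flush with the rear of the seat. Two armrests of 31×31 mm section run along each side from the seat's front edge to the front of the backrest, top faces 214 mm above the seat top and outer faces flush with the seat's x-edges; a 31×31 mm post under the front of each armrest stands on the seat at the front corner.

B is a run of 5 identical solid stair steps. Each tread is 1181×298 mm and each step block is 160 mm high. Step 1 rests on the floor; step k is offset from step 1 by (k−1)×298 mm in y and (k−1)×160 mm in z.

The staircase is beside the chair with their tops flush at z = 973.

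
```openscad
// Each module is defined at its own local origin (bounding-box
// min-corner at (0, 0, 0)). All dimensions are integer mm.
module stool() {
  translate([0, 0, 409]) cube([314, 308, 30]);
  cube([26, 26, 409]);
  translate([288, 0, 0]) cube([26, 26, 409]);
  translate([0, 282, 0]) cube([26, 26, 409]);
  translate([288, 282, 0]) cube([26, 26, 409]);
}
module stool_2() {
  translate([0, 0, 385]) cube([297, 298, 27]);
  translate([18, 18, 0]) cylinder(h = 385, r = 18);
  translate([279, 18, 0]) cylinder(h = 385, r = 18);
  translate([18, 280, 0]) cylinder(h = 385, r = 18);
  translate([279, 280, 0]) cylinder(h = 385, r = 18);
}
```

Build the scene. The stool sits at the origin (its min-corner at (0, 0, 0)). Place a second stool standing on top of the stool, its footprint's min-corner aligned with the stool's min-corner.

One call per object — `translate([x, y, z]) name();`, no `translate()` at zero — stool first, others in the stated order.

stool();
translate([0, 0, 439]) stool_2();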